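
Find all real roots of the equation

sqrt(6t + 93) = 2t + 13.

t = -2

Square both sides: 6t + 93 = (2t + 13)^2.
Expand and rearrange: 4t^2 + 46t + 76 = 0.
Solving gives t = -2 or t = -9.5.
Check each candidate in the original equation:
  t = -2: sqrt(81) = 9, while 2t + 13 = 9 — valid.
  t = -9.5: sqrt(36) = 6, while 2t + 13 = -6 — extraneous.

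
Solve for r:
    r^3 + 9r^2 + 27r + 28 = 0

Possible rational roots are divisors of 28. Testing r = -4 gives 0, so (r + 4) is a factor.
Divide: r^3 + 9r^2 + 27r + 28 = (r + 4)(r^2 + 5r + 7).
The quadratic r^2 + 5r + 7 has discriminant -3 < 0, so no further real roots.

r = -4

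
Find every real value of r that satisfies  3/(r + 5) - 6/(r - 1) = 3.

r = -3 or r = -2

Multiply both sides by (r + 5)(r - 1):
3(r - 1) - 6(r + 5) = 3(r + 5)(r - 1).
Expand and collect terms: 3r^2 + 15r + 18 = 0.
Factor or apply the quadratic formula: r = -2 or r = -3.
Neither value makes a denominator zero (r != -5, r != 1), so both are valid.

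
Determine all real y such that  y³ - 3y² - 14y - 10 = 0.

y = -1.7417 or y = -1 or y = 5.7417

Possible rational roots are divisors of -10. Testing y = -1 gives 0, so (y + 1) is a factor.
Divide: y³ - 3y² - 14y - 10 = (y + 1)(y² - 4y - 10).
Apply the quadratic formula to y² - 4y - 10 = 0: y = (4 ± √56)/2, i.e. y ≈ 5.7417 or y ≈ -1.7417.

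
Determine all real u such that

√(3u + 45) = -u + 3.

u = -3

Square both sides: 3u + 45 = (-u + 3)².
Expand and rearrange: u² - 9u - 36 = 0.
Solving gives u = 12 or u = -3.
Check each candidate in the original equation:
  u = 12: √(81) = 9, while -u + 3 = -9 — extraneous.
  u = -3: √(36) = 6, while -u + 3 = 6 — valid.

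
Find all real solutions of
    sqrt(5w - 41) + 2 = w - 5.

Isolate the radical: sqrt(5w - 41) = w - 7.
Square both sides: 5w - 41 = (w - 7)^2.
Expand and rearrange: w^2 - 19w + 90 = 0.
Solving gives w = 10 or w = 9.
Check each candidate in the original equation:
  w = 10: sqrt(9) = 3, while w - 7 = 3 — valid.
  w = 9: sqrt(4) = 2, while w - 7 = 2 — valid.

w = 9 or w = 10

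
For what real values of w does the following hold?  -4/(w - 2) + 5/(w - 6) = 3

Multiply both sides by (w - 2)(w - 6):
-4(w - 6) + 5(w - 2) = 3(w - 2)(w - 6).
Expand and collect terms: 3w^2 - 25w + 22 = 0.
Factor or apply the quadratic formula: w = 7.3333 or w = 1.
Neither value makes a denominator zero (w != 2, w != 6), so both are valid.

w = 1 or w = 7.3333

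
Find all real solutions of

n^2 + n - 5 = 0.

n = -2.7913 or n = 1.7913

Discriminant: (1)^2 - 4*1*(-5) = 21.
Quadratic formula: n = (-1 +/- sqrt(21)) / 2.
So n = -1/2 + sqrt(21)/2 ~= 1.7913 or n = -sqrt(21)/2 - 1/2 ~= -2.7913.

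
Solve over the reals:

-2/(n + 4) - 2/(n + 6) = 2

n = -7.4142 or n = -4.5858

Multiply both sides by (n + 4)(n + 6):
-2(n + 6) - 2(n + 4) = 2(n + 4)(n + 6).
Expand and collect terms: 2n² + 24n + 68 = 0.
By the quadratic formula, n = (-24 ± √32) / 4, so n ≈ -4.5858 or n ≈ -7.4142.
Neither value makes a denominator zero (n ≠ -4, n ≠ -6), so both are valid.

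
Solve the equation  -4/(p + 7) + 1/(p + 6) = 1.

p = -10.2361 or p = -5.7639

Multiply both sides by (p + 7)(p + 6):
-4(p + 6) + (p + 7) = (p + 7)(p + 6).
Expand and collect terms: p^2 + 16p + 59 = 0.
By the quadratic formula, p = (-16 +/- sqrt(20)) / 2, so p ~= -5.7639 or p ~= -10.2361.
Neither value makes a denominator zero (p != -7, p != -6), so both are valid.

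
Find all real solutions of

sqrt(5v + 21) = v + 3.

Square both sides: 5v + 21 = (v + 3)^2.
Expand and rearrange: v^2 + v - 12 = 0.
Solving gives v = 3 or v = -4.
Check each candidate in the original equation:
  v = 3: sqrt(36) = 6, while v + 3 = 6 — valid.
  v = -4: sqrt(1) = 1, while v + 3 = -1 — extraneous.

v = 3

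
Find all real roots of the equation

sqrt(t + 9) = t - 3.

t = 7

Square both sides: t + 9 = (t - 3)^2.
Expand and rearrange: t^2 - 7t = 0.
Solving gives t = 7 or t = 0.
Check each candidate in the original equation:
  t = 7: sqrt(16) = 4, while t - 3 = 4 — valid.
  t = 0: sqrt(9) = 3, while t - 3 = -3 — extraneous.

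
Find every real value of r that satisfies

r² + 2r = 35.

Bring every term to one side: r² + 2r - 35 = 0.
Factor: (r + 7)(r - 5) = 0.
So r = -7 or r = 5.

r = -7 or r = 5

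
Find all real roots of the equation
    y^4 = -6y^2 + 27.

Let u = y^2. The equation becomes u^2 + 6u - 27 = 0.
Factor: (u + 9)(u - 3) = 0, so u = -9 or u = 3.
y^2 = -9 < 0 has no real solution.
y^2 = 3 gives y = +/-sqrt(3) ~= +/-1.7321.

y = -1.7321 or y = 1.7321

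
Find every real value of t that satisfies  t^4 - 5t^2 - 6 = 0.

t = -2.4495 or t = 2.4495

Let u = t^2. The equation becomes u^2 - 5u - 6 = 0.
Factor: (u + 1)(u - 6) = 0, so u = -1 or u = 6.
t^2 = -1 < 0 has no real solution.
t^2 = 6 gives t = +/-sqrt(6) ~= +/-2.4495.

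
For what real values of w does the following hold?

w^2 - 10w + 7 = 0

w = 0.7574 or w = 9.2426

Discriminant: (-10)^2 - 4*1*7 = 72.
Quadratic formula: w = (10 +/- sqrt(72)) / 2.
So w = 3*sqrt(2) + 5 ~= 9.2426 or w = 5 - 3*sqrt(2) ~= 0.7574.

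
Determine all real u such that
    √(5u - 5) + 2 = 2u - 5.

Isolate the radical: √(5u - 5) = 2u - 7.
Square both sides: 5u - 5 = (2u - 7)².
Expand and rearrange: 4u² - 33u + 54 = 0.
Solving gives u = 6 or u = 2.25.
Check each candidate in the original equation:
  u = 6: √(25) = 5, while 2u - 7 = 5 — valid.
  u = 2.25: √(6.25) = 2.5, while 2u - 7 = -2.5 — extraneous.

u = 6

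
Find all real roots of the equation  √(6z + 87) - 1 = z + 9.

z = -1

Isolate the radical: √(6z + 87) = z + 10.
Square both sides: 6z + 87 = (z + 10)².
Expand and rearrange: z² + 14z + 13 = 0.
Solving gives z = -1 or z = -13.
Check each candidate in the original equation:
  z = -1: √(81) = 9, while z + 10 = 9 — valid.
  z = -13: √(9) = 3, while z + 10 = -3 — extraneous.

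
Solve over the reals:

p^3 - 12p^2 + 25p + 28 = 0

p = -0.7958 or p = 4 or p = 8.7958

Possible rational roots are divisors of 28. Testing p = 4 gives 0, so (p - 4) is a factor.
Divide: p^3 - 12p^2 + 25p + 28 = (p - 4)(p^2 - 8p - 7).
Apply the quadratic formula to p^2 - 8p - 7 = 0: p = (8 +/- sqrt(92))/2, i.e. p ~= 8.7958 or p ~= -0.7958.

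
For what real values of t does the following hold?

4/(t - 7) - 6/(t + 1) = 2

t = -3.5208 or t = 8.5208

Multiply both sides by (t - 7)(t + 1):
4(t + 1) - 6(t - 7) = 2(t - 7)(t + 1).
Expand and collect terms: 2t² - 10t - 60 = 0.
By the quadratic formula, t = (10 ± √580) / 4, so t ≈ 8.5208 or t ≈ -3.5208.
Neither value makes a denominator zero (t ≠ 7, t ≠ -1), so both are valid.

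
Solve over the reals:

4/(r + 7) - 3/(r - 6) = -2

r = -8.8161 or r = 7.3161

Multiply both sides by (r + 7)(r - 6):
4(r - 6) - 3(r + 7) = -2(r + 7)(r - 6).
Expand and collect terms: -2r² - 3r + 129 = 0.
By the quadratic formula, r = (3 ± √1041) / -4, so r ≈ -8.8161 or r ≈ 7.3161.
Neither value makes a denominator zero (r ≠ -7, r ≠ 6), so both are valid.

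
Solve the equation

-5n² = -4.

Rearrange to standard form: -5n² + 4 = 0.
Discriminant: (0)² − 4·(-5)·4 = 80.
Quadratic formula: n = (0 ± √80) / (-10).
So n = -2·√(5)/5 ≈ -0.8944 or n = 2·√(5)/5 ≈ 0.8944.

n = -0.8944 or n = 0.8944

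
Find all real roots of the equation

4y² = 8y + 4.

Rearrange to standard form: 4y² - 8y - 4 = 0.
Discriminant: (-8)² − 4·4·(-4) = 128.
Quadratic formula: y = (8 ± √128) / 8.
So y = 1 + √(2) ≈ 2.4142 or y = 1 - √(2) ≈ -0.4142.

y = -0.4142 or y = 2.4142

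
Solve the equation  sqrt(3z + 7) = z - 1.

Square both sides: 3z + 7 = (z - 1)^2.
Expand and rearrange: z^2 - 5z - 6 = 0.
Solving gives z = 6 or z = -1.
Check each candidate in the original equation:
  z = 6: sqrt(25) = 5, while z - 1 = 5 — valid.
  z = -1: sqrt(4) = 2, while z - 1 = -2 — extraneous.

z = 6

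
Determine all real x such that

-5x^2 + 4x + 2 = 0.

Discriminant: (4)^2 - 4*(-5)*2 = 56.
Quadratic formula: x = (-4 +/- sqrt(56)) / (-10).
So x = 2/5 - sqrt(14)/5 ~= -0.3483 or x = 2/5 + sqrt(14)/5 ~= 1.1483.

x = -0.3483 or x = 1.1483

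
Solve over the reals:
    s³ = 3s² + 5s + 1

s = -1 or s = -0.2361 or s = 4.2361

Rearrange: s³ - 3s² - 5s - 1 = 0.
Possible rational roots are divisors of -1. Testing s = -1 gives 0, so (s + 1) is a factor.
Divide: s³ - 3s² - 5s - 1 = (s + 1)(s² - 4s - 1).
Apply the quadratic formula to s² - 4s - 1 = 0: s = (4 ± √20)/2, i.e. s ≈ 4.2361 or s ≈ -0.2361.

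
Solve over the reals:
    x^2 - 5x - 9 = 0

x = -1.4051 or x = 6.4051

Discriminant: (-5)^2 - 4*1*(-9) = 61.
Quadratic formula: x = (5 +/- sqrt(61)) / 2.
So x = 5/2 + sqrt(61)/2 ~= 6.4051 or x = 5/2 - sqrt(61)/2 ~= -1.4051.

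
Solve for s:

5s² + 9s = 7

s = -2.3866 or s = 0.5866

Rearrange to standard form: 5s² + 9s - 7 = 0.
Discriminant: (9)² − 4·5·(-7) = 221.
Quadratic formula: s = (-9 ± √221) / 10.
So s = -9/10 + √(221)/10 ≈ 0.5866 or s = -√(221)/10 - 9/10 ≈ -2.3866.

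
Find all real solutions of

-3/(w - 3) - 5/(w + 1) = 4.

w = -2.4495 or w = 2.4495

Multiply both sides by (w - 3)(w + 1):
-3(w + 1) - 5(w - 3) = 4(w - 3)(w + 1).
Expand and collect terms: 4w² - 24 = 0.
By the quadratic formula, w = (0 ± √384) / 8, so w ≈ 2.4495 or w ≈ -2.4495.
Neither value makes a denominator zero (w ≠ 3, w ≠ -1), so both are valid.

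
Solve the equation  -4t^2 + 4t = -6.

t = -0.8229 or t = 1.8229

Rearrange to standard form: -4t^2 + 4t + 6 = 0.
Discriminant: (4)^2 - 4*(-4)*6 = 112.
Quadratic formula: t = (-4 +/- sqrt(112)) / (-8).
So t = 1/2 - sqrt(7)/2 ~= -0.8229 or t = 1/2 + sqrt(7)/2 ~= 1.8229.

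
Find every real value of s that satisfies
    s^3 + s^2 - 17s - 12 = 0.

Possible rational roots are divisors of -12. Testing s = 4 gives 0, so (s - 4) is a factor.
Divide: s^3 + s^2 - 17s - 12 = (s - 4)(s^2 + 5s + 3).
Apply the quadratic formula to s^2 + 5s + 3 = 0: s = (-5 +/- sqrt(13))/2, i.e. s ~= -0.6972 or s ~= -4.3028.

s = -4.3028 or s = -0.6972 or s = 4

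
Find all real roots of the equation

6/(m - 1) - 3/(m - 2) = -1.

Multiply both sides by (m - 1)(m - 2):
6(m - 2) - 3(m - 1) = -(m - 1)(m - 2).
Expand and collect terms: -m^2 + 7 = 0.
By the quadratic formula, m = (0 +/- sqrt(28)) / -2, so m ~= -2.6458 or m ~= 2.6458.
Neither value makes a denominator zero (m != 1, m != 2), so both are valid.

m = -2.6458 or m = 2.6458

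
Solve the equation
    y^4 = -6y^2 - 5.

Let u = y^2. The equation becomes u^2 + 6u + 5 = 0.
Factor: (u + 5)(u + 1) = 0, so u = -5 or u = -1.
y^2 = -5 < 0 has no real solution.
y^2 = -1 < 0 has no real solution.

No real solutions.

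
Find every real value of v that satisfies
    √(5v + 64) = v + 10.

v = -3

Square both sides: 5v + 64 = (v + 10)².
Expand and rearrange: v² + 15v + 36 = 0.
Solving gives v = -3 or v = -12.
Check each candidate in the original equation:
  v = -3: √(49) = 7, while v + 10 = 7 — valid.
  v = -12: √(4) = 2, while v + 10 = -2 — extraneous.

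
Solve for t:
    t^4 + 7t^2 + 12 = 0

No real solutions.

Let u = t^2. The equation becomes u^2 + 7u + 12 = 0.
Factor: (u + 4)(u + 3) = 0, so u = -4 or u = -3.
t^2 = -4 < 0 has no real solution.
t^2 = -3 < 0 has no real solution.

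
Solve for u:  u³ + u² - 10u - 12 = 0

u = -3 or u = -1.2361 or u = 3.2361

Possible rational roots are divisors of -12. Testing u = -3 gives 0, so (u + 3) is a factor.
Divide: u³ + u² - 10u - 12 = (u + 3)(u² - 2u - 4).
Apply the quadratic formula to u² - 2u - 4 = 0: u = (2 ± √20)/2, i.e. u ≈ 3.2361 or u ≈ -1.2361.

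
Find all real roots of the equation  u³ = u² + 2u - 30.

u = -3

Rearrange: u³ - u² - 2u + 30 = 0.
Possible rational roots are divisors of 30. Testing u = -3 gives 0, so (u + 3) is a factor.
Divide: u³ - u² - 2u + 30 = (u + 3)(u² - 4u + 10).
The quadratic u² - 4u + 10 has discriminant -24 < 0, so no further real roots.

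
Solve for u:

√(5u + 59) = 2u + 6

Square both sides: 5u + 59 = (2u + 6)².
Expand and rearrange: 4u² + 19u - 23 = 0.
Solving gives u = 1 or u = -5.75.
Check each candidate in the original equation:
  u = 1: √(64) = 8, while 2u + 6 = 8 — valid.
  u = -5.75: √(30.25) = 5.5, while 2u + 6 = -5.5 — extraneous.

u = 1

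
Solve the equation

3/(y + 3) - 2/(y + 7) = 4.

Multiply both sides by (y + 3)(y + 7):
3(y + 7) - 2(y + 3) = 4(y + 3)(y + 7).
Expand and collect terms: 4y² + 39y + 69 = 0.
By the quadratic formula, y = (-39 ± √417) / 8, so y ≈ -2.3224 or y ≈ -7.4276.
Neither value makes a denominator zero (y ≠ -3, y ≠ -7), so both are valid.

y = -7.4276 or y = -2.3224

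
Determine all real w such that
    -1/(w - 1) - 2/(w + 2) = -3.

w = -1.4142 or w = 1.4142

Multiply both sides by (w - 1)(w + 2):
-(w + 2) - 2(w - 1) = -3(w - 1)(w + 2).
Expand and collect terms: -3w^2 + 6 = 0.
By the quadratic formula, w = (0 +/- sqrt(72)) / -6, so w ~= -1.4142 or w ~= 1.4142.
Neither value makes a denominator zero (w != 1, w != -2), so both are valid.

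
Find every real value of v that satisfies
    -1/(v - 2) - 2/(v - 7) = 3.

v = 1.6195 or v = 6.3805

Multiply both sides by (v - 2)(v - 7):
-(v - 7) - 2(v - 2) = 3(v - 2)(v - 7).
Expand and collect terms: 3v² - 24v + 31 = 0.
By the quadratic formula, v = (24 ± √204) / 6, so v ≈ 6.3805 or v ≈ 1.6195.
Neither value makes a denominator zero (v ≠ 2, v ≠ 7), so both are valid.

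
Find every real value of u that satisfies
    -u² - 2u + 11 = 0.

Discriminant: (-2)² − 4·(-1)·11 = 48.
Quadratic formula: u = (2 ± √48) / (-2).
So u = -2·√(3) - 1 ≈ -4.4641 or u = -1 + 2·√(3) ≈ 2.4641.

u = -4.4641 or u = 2.4641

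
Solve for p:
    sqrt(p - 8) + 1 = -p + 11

p = 9

Isolate the radical: sqrt(p - 8) = -p + 10.
Square both sides: p - 8 = (-p + 10)^2.
Expand and rearrange: p^2 - 21p + 108 = 0.
Solving gives p = 12 or p = 9.
Check each candidate in the original equation:
  p = 12: sqrt(4) = 2, while -p + 10 = -2 — extraneous.
  p = 9: sqrt(1) = 1, while -p + 10 = 1 — valid.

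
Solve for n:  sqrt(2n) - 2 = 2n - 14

n = 8

Isolate the radical: sqrt(2n) = 2n - 12.
Square both sides: 2n = (2n - 12)^2.
Expand and rearrange: 4n^2 - 50n + 144 = 0.
Solving gives n = 8 or n = 4.5.
Check each candidate in the original equation:
  n = 8: sqrt(16) = 4, while 2n - 12 = 4 — valid.
  n = 4.5: sqrt(9) = 3, while 2n - 12 = -3 — extraneous.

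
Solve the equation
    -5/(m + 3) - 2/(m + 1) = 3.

Multiply both sides by (m + 3)(m + 1):
-5(m + 1) - 2(m + 3) = 3(m + 3)(m + 1).
Expand and collect terms: 3m^2 + 19m + 20 = 0.
Factor or apply the quadratic formula: m = -1.3333 or m = -5.
Neither value makes a denominator zero (m != -3, m != -1), so both are valid.

m = -5 or m = -1.3333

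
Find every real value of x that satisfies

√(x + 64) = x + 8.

x = 0

Square both sides: x + 64 = (x + 8)².
Expand and rearrange: x² + 15x = 0.
Solving gives x = 0 or x = -15.
Check each candidate in the original equation:
  x = 0: √(64) = 8, while x + 8 = 8 — valid.
  x = -15: √(49) = 7, while x + 8 = -7 — extraneous.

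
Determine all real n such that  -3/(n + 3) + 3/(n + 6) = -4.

n = -6.6213 or n = -2.3787

Multiply both sides by (n + 3)(n + 6):
-3(n + 6) + 3(n + 3) = -4(n + 3)(n + 6).
Expand and collect terms: -4n² - 36n - 63 = 0.
By the quadratic formula, n = (36 ± √288) / -8, so n ≈ -6.6213 or n ≈ -2.3787.
Neither value makes a denominator zero (n ≠ -3, n ≠ -6), so both are valid.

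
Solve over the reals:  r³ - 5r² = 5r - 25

Rearrange: r³ - 5r² - 5r + 25 = 0.
Possible rational roots are divisors of 25. Testing r = 5 gives 0, so (r - 5) is a factor.
Divide: r³ - 5r² - 5r + 25 = (r - 5)(r² - 5).
Apply the quadratic formula to r² - 5 = 0: r = (0 ± √20)/2, i.e. r ≈ 2.2361 or r ≈ -2.2361.

r = -2.2361 or r = 2.2361 or r = 5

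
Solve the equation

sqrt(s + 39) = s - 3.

s = 10

Square both sides: s + 39 = (s - 3)^2.
Expand and rearrange: s^2 - 7s - 30 = 0.
Solving gives s = 10 or s = -3.
Check each candidate in the original equation:
  s = 10: sqrt(49) = 7, while s - 3 = 7 — valid.
  s = -3: sqrt(36) = 6, while s - 3 = -6 — extraneous.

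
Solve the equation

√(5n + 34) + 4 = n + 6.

Isolate the radical: √(5n + 34) = n + 2.
Square both sides: 5n + 34 = (n + 2)².
Expand and rearrange: n² - n - 30 = 0.
Solving gives n = 6 or n = -5.
Check each candidate in the original equation:
  n = 6: √(64) = 8, while n + 2 = 8 — valid.
  n = -5: √(9) = 3, while n + 2 = -3 — extraneous.

n = 6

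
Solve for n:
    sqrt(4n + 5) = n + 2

n = -1 or n = 1

Square both sides: 4n + 5 = (n + 2)^2.
Expand and rearrange: n^2 - 1 = 0.
Solving gives n = 1 or n = -1.
Check each candidate in the original equation:
  n = 1: sqrt(9) = 3, while n + 2 = 3 — valid.
  n = -1: sqrt(1) = 1, while n + 2 = 1 — valid.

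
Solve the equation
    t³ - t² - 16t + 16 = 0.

Possible rational roots are divisors of 16. Testing t = -4 gives 0, so (t + 4) is a factor.
Divide: t³ - t² - 16t + 16 = (t + 4)(t² - 5t + 4).
Factor the quadratic: t = 4 or t = 1.

t = -4 or t = 1 or t = 4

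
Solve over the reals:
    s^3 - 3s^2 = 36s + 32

s = -4 or s = -1 or s = 8

Rearrange: s^3 - 3s^2 - 36s - 32 = 0.
Possible rational roots are divisors of -32. Testing s = -4 gives 0, so (s + 4) is a factor.
Divide: s^3 - 3s^2 - 36s - 32 = (s + 4)(s^2 - 7s - 8).
Factor the quadratic: s = 8 or s = -1.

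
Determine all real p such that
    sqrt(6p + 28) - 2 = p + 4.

p = -4 or p = -2

Isolate the radical: sqrt(6p + 28) = p + 6.
Square both sides: 6p + 28 = (p + 6)^2.
Expand and rearrange: p^2 + 6p + 8 = 0.
Solving gives p = -2 or p = -4.
Check each candidate in the original equation:
  p = -2: sqrt(16) = 4, while p + 6 = 4 — valid.
  p = -4: sqrt(4) = 2, while p + 6 = 2 — valid.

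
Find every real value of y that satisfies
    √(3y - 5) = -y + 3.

Square both sides: 3y - 5 = (-y + 3)².
Expand and rearrange: y² - 9y + 14 = 0.
Solving gives y = 7 or y = 2.
Check each candidate in the original equation:
  y = 7: √(16) = 4, while -y + 3 = -4 — extraneous.
  y = 2: √(1) = 1, while -y + 3 = 1 — valid.

y = 2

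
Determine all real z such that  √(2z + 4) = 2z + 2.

Square both sides: 2z + 4 = (2z + 2)².
Expand and rearrange: 4z² + 6z = 0.
Solving gives z = 0 or z = -1.5.
Check each candidate in the original equation:
  z = 0: √(4) = 2, while 2z + 2 = 2 — valid.
  z = -1.5: √(1) = 1, while 2z + 2 = -1 — extraneous.

z = 0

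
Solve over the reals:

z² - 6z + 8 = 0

z = 2 or z = 4

Factor: (z - 2)(z - 4) = 0.
So z = 2 or z = 4.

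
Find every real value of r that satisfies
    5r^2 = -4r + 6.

r = -1.5662 or r = 0.7662

Rearrange to standard form: 5r^2 + 4r - 6 = 0.
Discriminant: (4)^2 - 4*5*(-6) = 136.
Quadratic formula: r = (-4 +/- sqrt(136)) / 10.
So r = -2/5 + sqrt(34)/5 ~= 0.7662 or r = -sqrt(34)/5 - 2/5 ~= -1.5662.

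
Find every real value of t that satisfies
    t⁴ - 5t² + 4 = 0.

Let u = t². The equation becomes u² - 5u + 4 = 0.
Factor: (u - 4)(u - 1) = 0, so u = 4 or u = 1.
t² = 4 gives t = ±2.
t² = 1 gives t = ±1.

t = -2 or t = -1 or t = 1 or t = 2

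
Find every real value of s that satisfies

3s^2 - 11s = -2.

s = 0.1919 or s = 3.4748

Rearrange to standard form: 3s^2 - 11s + 2 = 0.
Discriminant: (-11)^2 - 4*3*2 = 97.
Quadratic formula: s = (11 +/- sqrt(97)) / 6.
So s = sqrt(97)/6 + 11/6 ~= 3.4748 or s = 11/6 - sqrt(97)/6 ~= 0.1919.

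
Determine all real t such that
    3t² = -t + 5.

t = -1.4684 or t = 1.135

Rearrange to standard form: 3t² + t - 5 = 0.
Discriminant: (1)² − 4·3·(-5) = 61.
Quadratic formula: t = (-1 ± √61) / 6.
So t = -1/6 + √(61)/6 ≈ 1.135 or t = -√(61)/6 - 1/6 ≈ -1.4684.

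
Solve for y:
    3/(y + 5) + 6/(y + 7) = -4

Multiply both sides by (y + 5)(y + 7):
3(y + 7) + 6(y + 5) = -4(y + 5)(y + 7).
Expand and collect terms: -4y² - 57y - 191 = 0.
By the quadratic formula, y = (57 ± √193) / -8, so y ≈ -8.8616 or y ≈ -5.3884.
Neither value makes a denominator zero (y ≠ -5, y ≠ -7), so both are valid.

y = -8.8616 or y = -5.3884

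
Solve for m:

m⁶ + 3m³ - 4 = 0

m = -1.5874 or m = 1

Let u = m³. The equation becomes u² + 3u - 4 = 0.
Factor: (u + 4)(u - 1) = 0, so u = -4 or u = 1.
m³ = -4 gives m = -∛(4) ≈ -1.5874.
m³ = 1 gives m = 1.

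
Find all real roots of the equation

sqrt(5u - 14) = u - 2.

Square both sides: 5u - 14 = (u - 2)^2.
Expand and rearrange: u^2 - 9u + 18 = 0.
Solving gives u = 6 or u = 3.
Check each candidate in the original equation:
  u = 6: sqrt(16) = 4, while u - 2 = 4 — valid.
  u = 3: sqrt(1) = 1, while u - 2 = 1 — valid.

u = 3 or u = 6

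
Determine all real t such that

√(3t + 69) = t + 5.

Square both sides: 3t + 69 = (t + 5)².
Expand and rearrange: t² + 7t - 44 = 0.
Solving gives t = 4 or t = -11.
Check each candidate in the original equation:
  t = 4: √(81) = 9, while t + 5 = 9 — valid.
  t = -11: √(36) = 6, while t + 5 = -6 — extraneous.

t = 4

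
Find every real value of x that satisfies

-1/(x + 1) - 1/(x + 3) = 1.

x = -4.4142 or x = -1.5858

Multiply both sides by (x + 1)(x + 3):
-(x + 3) - (x + 1) = (x + 1)(x + 3).
Expand and collect terms: x^2 + 6x + 7 = 0.
By the quadratic formula, x = (-6 +/- sqrt(8)) / 2, so x ~= -1.5858 or x ~= -4.4142.
Neither value makes a denominator zero (x != -1, x != -3), so both are valid.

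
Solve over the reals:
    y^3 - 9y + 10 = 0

y = -3.4495 or y = 1.4495 or y = 2

Possible rational roots are divisors of 10. Testing y = 2 gives 0, so (y - 2) is a factor.
Divide: y^3 - 9y + 10 = (y - 2)(y^2 + 2y - 5).
Apply the quadratic formula to y^2 + 2y - 5 = 0: y = (-2 +/- sqrt(24))/2, i.e. y ~= 1.4495 or y ~= -3.4495.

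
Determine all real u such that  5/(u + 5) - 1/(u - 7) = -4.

u = -6.2268 or u = 7.2268

Multiply both sides by (u + 5)(u - 7):
5(u - 7) - (u + 5) = -4(u + 5)(u - 7).
Expand and collect terms: -4u² + 4u + 180 = 0.
By the quadratic formula, u = (-4 ± √2896) / -8, so u ≈ -6.2268 or u ≈ 7.2268.
Neither value makes a denominator zero (u ≠ -5, u ≠ 7), so both are valid.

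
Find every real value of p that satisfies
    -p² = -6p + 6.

Rearrange to standard form: -p² + 6p - 6 = 0.
Discriminant: (6)² − 4·(-1)·(-6) = 12.
Quadratic formula: p = (-6 ± √12) / (-2).
So p = 3 - √(3) ≈ 1.2679 or p = √(3) + 3 ≈ 4.7321.

p = 1.2679 or p = 4.7321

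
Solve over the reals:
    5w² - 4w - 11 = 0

Discriminant: (-4)² − 4·5·(-11) = 236.
Quadratic formula: w = (4 ± √236) / 10.
So w = 2/5 + √(59)/5 ≈ 1.9362 or w = 2/5 - √(59)/5 ≈ -1.1362.

w = -1.1362 or w = 1.9362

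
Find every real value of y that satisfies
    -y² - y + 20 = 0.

Factor: -1(y + 5)(y - 4) = 0.
So y = -5 or y = 4.

y = -5 or y = 4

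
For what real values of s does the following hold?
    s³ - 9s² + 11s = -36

s = -1.4051 or s = 4 or s = 6.4051

Rearrange: s³ - 9s² + 11s + 36 = 0.
Possible rational roots are divisors of 36. Testing s = 4 gives 0, so (s - 4) is a factor.
Divide: s³ - 9s² + 11s + 36 = (s - 4)(s² - 5s - 9).
Apply the quadratic formula to s² - 5s - 9 = 0: s = (5 ± √61)/2, i.e. s ≈ 6.4051 or s ≈ -1.4051.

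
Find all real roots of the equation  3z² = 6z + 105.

z = -5 or z = 7

Bring every term to one side: 3z² - 6z - 105 = 0.
Factor: 3(z - 7)(z + 5) = 0.
So z = 7 or z = -5.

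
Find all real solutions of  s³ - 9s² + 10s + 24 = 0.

Possible rational roots are divisors of 24. Testing s = 3 gives 0, so (s - 3) is a factor.
Divide: s³ - 9s² + 10s + 24 = (s - 3)(s² - 6s - 8).
Apply the quadratic formula to s² - 6s - 8 = 0: s = (6 ± √68)/2, i.e. s ≈ 7.1231 or s ≈ -1.1231.

s = -1.1231 or s = 3 or s = 7.1231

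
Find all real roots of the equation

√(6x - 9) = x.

x = 3

Square both sides: 6x - 9 = (x)².
Expand and rearrange: x² - 6x + 9 = 0.
This gives the repeated root x = 3.
Check in the original equation:
  x = 3: √(9) = 3, while x = 3 — valid.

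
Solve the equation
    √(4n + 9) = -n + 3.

n = 0

Square both sides: 4n + 9 = (-n + 3)².
Expand and rearrange: n² - 10n = 0.
Solving gives n = 10 or n = 0.
Check each candidate in the original equation:
  n = 10: √(49) = 7, while -n + 3 = -7 — extraneous.
  n = 0: √(9) = 3, while -n + 3 = 3 — valid.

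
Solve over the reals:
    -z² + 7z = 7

z = 1.2087 or z = 5.7913

Rearrange to standard form: -z² + 7z - 7 = 0.
Discriminant: (7)² − 4·(-1)·(-7) = 21.
Quadratic formula: z = (-7 ± √21) / (-2).
So z = 7/2 - √(21)/2 ≈ 1.2087 or z = √(21)/2 + 7/2 ≈ 5.7913.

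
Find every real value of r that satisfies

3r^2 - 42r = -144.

r = 6 or r = 8

Bring every term to one side: 3r^2 - 42r + 144 = 0.
Factor: 3(r - 8)(r - 6) = 0.
So r = 8 or r = 6.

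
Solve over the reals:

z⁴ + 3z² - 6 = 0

Let u = z². The equation becomes u² + 3u - 6 = 0.
By the quadratic formula, u = -3/2 + √(33)/2 or u = -√(33)/2 - 3/2.
z² = -3/2 + √(33)/2 gives z = ±√(-3/2 + √(33)/2) ≈ ±1.1714.
z² = -√(33)/2 - 3/2 < 0 has no real solution.

z = -1.1714 or z = 1.1714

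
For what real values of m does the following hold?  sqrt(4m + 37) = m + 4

Square both sides: 4m + 37 = (m + 4)^2.
Expand and rearrange: m^2 + 4m - 21 = 0.
Solving gives m = 3 or m = -7.
Check each candidate in the original equation:
  m = 3: sqrt(49) = 7, while m + 4 = 7 — valid.
  m = -7: sqrt(9) = 3, while m + 4 = -3 — extraneous.

m = 3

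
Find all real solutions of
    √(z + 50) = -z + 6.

z = -1

Square both sides: z + 50 = (-z + 6)².
Expand and rearrange: z² - 13z - 14 = 0.
Solving gives z = 14 or z = -1.
Check each candidate in the original equation:
  z = 14: √(64) = 8, while -z + 6 = -8 — extraneous.
  z = -1: √(49) = 7, while -z + 6 = 7 — valid.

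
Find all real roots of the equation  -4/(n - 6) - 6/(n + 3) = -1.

n = 0.4792 or n = 12.5208

Multiply both sides by (n - 6)(n + 3):
-4(n + 3) - 6(n - 6) = -(n - 6)(n + 3).
Expand and collect terms: -n² + 13n - 6 = 0.
By the quadratic formula, n = (-13 ± √145) / -2, so n ≈ 0.4792 or n ≈ 12.5208.
Neither value makes a denominator zero (n ≠ 6, n ≠ -3), so both are valid.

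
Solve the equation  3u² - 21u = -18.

Bring every term to one side: 3u² - 21u + 18 = 0.
Factor: 3(u - 6)(u - 1) = 0.
So u = 6 or u = 1.

u = 1 or u = 6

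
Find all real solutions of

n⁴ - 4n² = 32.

Let u = n². The equation becomes u² - 4u - 32 = 0.
Factor: (u - 8)(u + 4) = 0, so u = 8 or u = -4.
n² = 8 gives n = ±2·√(2) ≈ ±2.8284.
n² = -4 < 0 has no real solution.

n = -2.8284 or n = 2.8284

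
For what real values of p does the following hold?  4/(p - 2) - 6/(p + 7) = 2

Multiply both sides by (p - 2)(p + 7):
4(p + 7) - 6(p - 2) = 2(p - 2)(p + 7).
Expand and collect terms: 2p^2 + 12p - 68 = 0.
By the quadratic formula, p = (-12 +/- sqrt(688)) / 4, so p ~= 3.5574 or p ~= -9.5574.
Neither value makes a denominator zero (p != 2, p != -7), so both are valid.

p = -9.5574 or p = 3.5574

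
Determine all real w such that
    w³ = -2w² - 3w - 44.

Rearrange: w³ + 2w² + 3w + 44 = 0.
Possible rational roots are divisors of 44. Testing w = -4 gives 0, so (w + 4) is a factor.
Divide: w³ + 2w² + 3w + 44 = (w + 4)(w² - 2w + 11).
The quadratic w² - 2w + 11 has discriminant -40 < 0, so no further real roots.

w = -4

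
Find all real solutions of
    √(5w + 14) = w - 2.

w = 10

Square both sides: 5w + 14 = (w - 2)².
Expand and rearrange: w² - 9w - 10 = 0.
Solving gives w = 10 or w = -1.
Check each candidate in the original equation:
  w = 10: √(64) = 8, while w - 2 = 8 — valid.
  w = -1: √(9) = 3, while w - 2 = -3 — extraneous.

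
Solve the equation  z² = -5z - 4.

Bring every term to one side: z² + 5z + 4 = 0.
Factor: (z + 4)(z + 1) = 0.
So z = -4 or z = -1.

z = -4 or z = -1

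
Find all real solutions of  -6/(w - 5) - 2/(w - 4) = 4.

w = 2.634 or w = 4.366

Multiply both sides by (w - 5)(w - 4):
-6(w - 4) - 2(w - 5) = 4(w - 5)(w - 4).
Expand and collect terms: 4w² - 28w + 46 = 0.
By the quadratic formula, w = (28 ± √48) / 8, so w ≈ 4.366 or w ≈ 2.634.
Neither value makes a denominator zero (w ≠ 5, w ≠ 4), so both are valid.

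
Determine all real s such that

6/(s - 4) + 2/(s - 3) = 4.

Multiply both sides by (s - 4)(s - 3):
6(s - 3) + 2(s - 4) = 4(s - 4)(s - 3).
Expand and collect terms: 4s² - 36s + 74 = 0.
By the quadratic formula, s = (36 ± √112) / 8, so s ≈ 5.8229 or s ≈ 3.1771.
Neither value makes a denominator zero (s ≠ 4, s ≠ 3), so both are valid.

s = 3.1771 or s = 5.8229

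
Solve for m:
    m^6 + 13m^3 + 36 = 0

m = -2.0801 or m = -1.5874

Let u = m^3. The equation becomes u^2 + 13u + 36 = 0.
Factor: (u + 9)(u + 4) = 0, so u = -9 or u = -4.
m^3 = -9 gives m = -(9)^(1/3) ~= -2.0801.
m^3 = -4 gives m = -(4)^(1/3) ~= -1.5874.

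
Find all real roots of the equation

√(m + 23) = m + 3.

Square both sides: m + 23 = (m + 3)².
Expand and rearrange: m² + 5m - 14 = 0.
Solving gives m = 2 or m = -7.
Check each candidate in the original equation:
  m = 2: √(25) = 5, while m + 3 = 5 — valid.
  m = -7: √(16) = 4, while m + 3 = -4 — extraneous.

m = 2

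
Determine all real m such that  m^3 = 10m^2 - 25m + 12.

m = 0.6277 or m = 3 or m = 6.3723

Rearrange: m^3 - 10m^2 + 25m - 12 = 0.
Possible rational roots are divisors of -12. Testing m = 3 gives 0, so (m - 3) is a factor.
Divide: m^3 - 10m^2 + 25m - 12 = (m - 3)(m^2 - 7m + 4).
Apply the quadratic formula to m^2 - 7m + 4 = 0: m = (7 +/- sqrt(33))/2, i.e. m ~= 6.3723 or m ~= 0.6277.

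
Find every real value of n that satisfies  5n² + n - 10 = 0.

Discriminant: (1)² − 4·5·(-10) = 201.
Quadratic formula: n = (-1 ± √201) / 10.
So n = -1/10 + √(201)/10 ≈ 1.3177 or n = -√(201)/10 - 1/10 ≈ -1.5177.

n = -1.5177 or n = 1.3177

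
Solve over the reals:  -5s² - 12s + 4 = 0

s = -2.6967 or s = 0.2967

Discriminant: (-12)² − 4·(-5)·4 = 224.
Quadratic formula: s = (12 ± √224) / (-10).
So s = -2·√(14)/5 - 6/5 ≈ -2.6967 or s = -6/5 + 2·√(14)/5 ≈ 0.2967.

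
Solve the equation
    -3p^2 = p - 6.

Rearrange to standard form: -3p^2 - p + 6 = 0.
Discriminant: (-1)^2 - 4*(-3)*6 = 73.
Quadratic formula: p = (1 +/- sqrt(73)) / (-6).
So p = -sqrt(73)/6 - 1/6 ~= -1.5907 or p = -1/6 + sqrt(73)/6 ~= 1.2573.

p = -1.5907 or p = 1.2573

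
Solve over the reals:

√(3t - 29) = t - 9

t = 10 or t = 11

Square both sides: 3t - 29 = (t - 9)².
Expand and rearrange: t² - 21t + 110 = 0.
Solving gives t = 11 or t = 10.
Check each candidate in the original equation:
  t = 11: √(4) = 2, while t - 9 = 2 — valid.
  t = 10: √(1) = 1, while t - 9 = 1 — valid.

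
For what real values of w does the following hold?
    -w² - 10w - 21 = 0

w = -7 or w = -3

Factor: -1(w + 3)(w + 7) = 0.
So w = -3 or w = -7.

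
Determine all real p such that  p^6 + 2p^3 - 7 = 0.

Let u = p^3. The equation becomes u^2 + 2u - 7 = 0.
By the quadratic formula, u = -1 + 2*sqrt(2) or u = -2*sqrt(2) - 1.
p^3 = -1 + 2*sqrt(2) gives p = (-1 + 2*sqrt(2))^(1/3) ~= 1.2228.
p^3 = -2*sqrt(2) - 1 gives p = -(1 + 2*sqrt(2))^(1/3) ~= -1.5644.

p = -1.5644 or p = 1.2228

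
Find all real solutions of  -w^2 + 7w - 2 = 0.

w = 0.2984 or w = 6.7016

Discriminant: (7)^2 - 4*(-1)*(-2) = 41.
Quadratic formula: w = (-7 +/- sqrt(41)) / (-2).
So w = 7/2 - sqrt(41)/2 ~= 0.2984 or w = sqrt(41)/2 + 7/2 ~= 6.7016.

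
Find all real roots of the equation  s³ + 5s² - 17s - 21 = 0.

s = -7 or s = -1 or s = 3

Possible rational roots are divisors of -21. Testing s = 3 gives 0, so (s - 3) is a factor.
Divide: s³ + 5s² - 17s - 21 = (s - 3)(s² + 8s + 7).
Factor the quadratic: s = -1 or s = -7.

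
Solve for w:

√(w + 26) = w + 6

Square both sides: w + 26 = (w + 6)².
Expand and rearrange: w² + 11w + 10 = 0.
Solving gives w = -1 or w = -10.
Check each candidate in the original equation:
  w = -1: √(25) = 5, while w + 6 = 5 — valid.
  w = -10: √(16) = 4, while w + 6 = -4 — extraneous.

w = -1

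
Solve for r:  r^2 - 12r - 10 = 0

r = -0.7823 or r = 12.7823

Discriminant: (-12)^2 - 4*1*(-10) = 184.
Quadratic formula: r = (12 +/- sqrt(184)) / 2.
So r = 6 + sqrt(46) ~= 12.7823 or r = 6 - sqrt(46) ~= -0.7823.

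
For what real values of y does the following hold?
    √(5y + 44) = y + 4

Square both sides: 5y + 44 = (y + 4)².
Expand and rearrange: y² + 3y - 28 = 0.
Solving gives y = 4 or y = -7.
Check each candidate in the original equation:
  y = 4: √(64) = 8, while y + 4 = 8 — valid.
  y = -7: √(9) = 3, while y + 4 = -3 — extraneous.

y = 4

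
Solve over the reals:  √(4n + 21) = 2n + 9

Square both sides: 4n + 21 = (2n + 9)².
Expand and rearrange: 4n² + 32n + 60 = 0.
Solving gives n = -3 or n = -5.
Check each candidate in the original equation:
  n = -3: √(9) = 3, while 2n + 9 = 3 — valid.
  n = -5: √(1) = 1, while 2n + 9 = -1 — extraneous.

n = -3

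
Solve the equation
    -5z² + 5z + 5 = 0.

z = -0.618 or z = 1.618

Discriminant: (5)² − 4·(-5)·5 = 125.
Quadratic formula: z = (-5 ± √125) / (-10).
So z = 1/2 - √(5)/2 ≈ -0.618 or z = 1/2 + √(5)/2 ≈ 1.618.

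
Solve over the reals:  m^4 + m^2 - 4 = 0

Let u = m^2. The equation becomes u^2 + u - 4 = 0.
By the quadratic formula, u = -1/2 + sqrt(17)/2 or u = -sqrt(17)/2 - 1/2.
m^2 = -1/2 + sqrt(17)/2 gives m = +/-sqrt(-1/2 + sqrt(17)/2) ~= +/-1.2496.
m^2 = -sqrt(17)/2 - 1/2 < 0 has no real solution.

m = -1.2496 or m = 1.2496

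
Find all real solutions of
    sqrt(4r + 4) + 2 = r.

r = 8

Isolate the radical: sqrt(4r + 4) = r - 2.
Square both sides: 4r + 4 = (r - 2)^2.
Expand and rearrange: r^2 - 8r = 0.
Solving gives r = 8 or r = 0.
Check each candidate in the original equation:
  r = 8: sqrt(36) = 6, while r - 2 = 6 — valid.
  r = 0: sqrt(4) = 2, while r - 2 = -2 — extraneous.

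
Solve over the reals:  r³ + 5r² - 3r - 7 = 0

r = -5.3166 or r = -1 or r = 1.3166

Possible rational roots are divisors of -7. Testing r = -1 gives 0, so (r + 1) is a factor.
Divide: r³ + 5r² - 3r - 7 = (r + 1)(r² + 4r - 7).
Apply the quadratic formula to r² + 4r - 7 = 0: r = (-4 ± √44)/2, i.e. r ≈ 1.3166 or r ≈ -5.3166.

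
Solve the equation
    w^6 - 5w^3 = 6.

Let u = w^3. The equation becomes u^2 - 5u - 6 = 0.
Factor: (u - 6)(u + 1) = 0, so u = 6 or u = -1.
w^3 = 6 gives w = (6)^(1/3) ~= 1.8171.
w^3 = -1 gives w = -1.

w = -1 or w = 1.8171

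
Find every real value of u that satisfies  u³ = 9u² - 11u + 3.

Rearrange: u³ - 9u² + 11u - 3 = 0.
Possible rational roots are divisors of -3. Testing u = 1 gives 0, so (u - 1) is a factor.
Divide: u³ - 9u² + 11u - 3 = (u - 1)(u² - 8u + 3).
Apply the quadratic formula to u² - 8u + 3 = 0: u = (8 ± √52)/2, i.e. u ≈ 7.6056 or u ≈ 0.3944.

u = 0.3944 or u = 1 or u = 7.6056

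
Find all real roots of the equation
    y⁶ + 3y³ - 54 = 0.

y = -2.0801 or y = 1.8171

Let u = y³. The equation becomes u² + 3u - 54 = 0.
Factor: (u + 9)(u - 6) = 0, so u = -9 or u = 6.
y³ = -9 gives y = -∛(9) ≈ -2.0801.
y³ = 6 gives y = ∛(6) ≈ 1.8171.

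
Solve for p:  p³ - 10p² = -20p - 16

Rearrange: p³ - 10p² + 20p + 16 = 0.
Possible rational roots are divisors of 16. Testing p = 4 gives 0, so (p - 4) is a factor.
Divide: p³ - 10p² + 20p + 16 = (p - 4)(p² - 6p - 4).
Apply the quadratic formula to p² - 6p - 4 = 0: p = (6 ± √52)/2, i.e. p ≈ 6.6056 or p ≈ -0.6056.

p = -0.6056 or p = 4 or p = 6.6056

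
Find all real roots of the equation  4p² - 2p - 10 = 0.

Discriminant: (-2)² − 4·4·(-10) = 164.
Quadratic formula: p = (2 ± √164) / 8.
So p = 1/4 + √(41)/4 ≈ 1.8508 or p = 1/4 - √(41)/4 ≈ -1.3508.

p = -1.3508 or p = 1.8508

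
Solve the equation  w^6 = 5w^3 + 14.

w = -1.2599 or w = 1.9129

Let u = w^3. The equation becomes u^2 - 5u - 14 = 0.
Factor: (u + 2)(u - 7) = 0, so u = -2 or u = 7.
w^3 = -2 gives w = -(2)^(1/3) ~= -1.2599.
w^3 = 7 gives w = (7)^(1/3) ~= 1.9129.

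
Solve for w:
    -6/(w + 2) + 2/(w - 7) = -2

Multiply both sides by (w + 2)(w - 7):
-6(w - 7) + 2(w + 2) = -2(w + 2)(w - 7).
Expand and collect terms: -2w² + 14w - 18 = 0.
By the quadratic formula, w = (-14 ± √52) / -4, so w ≈ 1.6972 or w ≈ 5.3028.
Neither value makes a denominator zero (w ≠ -2, w ≠ 7), so both are valid.

w = 1.6972 or w = 5.3028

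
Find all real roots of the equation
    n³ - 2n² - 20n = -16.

n = -4 or n = 0.7639 or n = 5.2361

Rearrange: n³ - 2n² - 20n + 16 = 0.
Possible rational roots are divisors of 16. Testing n = -4 gives 0, so (n + 4) is a factor.
Divide: n³ - 2n² - 20n + 16 = (n + 4)(n² - 6n + 4).
Apply the quadratic formula to n² - 6n + 4 = 0: n = (6 ± √20)/2, i.e. n ≈ 5.2361 or n ≈ 0.7639.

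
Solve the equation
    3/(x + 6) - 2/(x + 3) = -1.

x = -8.1623 or x = -1.8377

Multiply both sides by (x + 6)(x + 3):
3(x + 3) - 2(x + 6) = -(x + 6)(x + 3).
Expand and collect terms: -x² - 10x - 15 = 0.
By the quadratic formula, x = (10 ± √40) / -2, so x ≈ -8.1623 or x ≈ -1.8377.
Neither value makes a denominator zero (x ≠ -6, x ≠ -3), so both are valid.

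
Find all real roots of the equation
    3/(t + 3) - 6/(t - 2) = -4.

t = -3.5914 or t = 3.3414

Multiply both sides by (t + 3)(t - 2):
3(t - 2) - 6(t + 3) = -4(t + 3)(t - 2).
Expand and collect terms: -4t² - t + 48 = 0.
By the quadratic formula, t = (1 ± √769) / -8, so t ≈ -3.5914 or t ≈ 3.3414.
Neither value makes a denominator zero (t ≠ -3, t ≠ 2), so both are valid.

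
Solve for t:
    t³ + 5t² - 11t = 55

Rearrange: t³ + 5t² - 11t - 55 = 0.
Possible rational roots are divisors of -55. Testing t = -5 gives 0, so (t + 5) is a factor.
Divide: t³ + 5t² - 11t - 55 = (t + 5)(t² - 11).
Apply the quadratic formula to t² - 11 = 0: t = (0 ± √44)/2, i.e. t ≈ 3.3166 or t ≈ -3.3166.

t = -5 or t = -3.3166 or t = 3.3166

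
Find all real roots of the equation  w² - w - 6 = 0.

w = -2 or w = 3

Factor: (w - 3)(w + 2) = 0.
So w = 3 or w = -2.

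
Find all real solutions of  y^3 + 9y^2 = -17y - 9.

Rearrange: y^3 + 9y^2 + 17y + 9 = 0.
Possible rational roots are divisors of 9. Testing y = -1 gives 0, so (y + 1) is a factor.
Divide: y^3 + 9y^2 + 17y + 9 = (y + 1)(y^2 + 8y + 9).
Apply the quadratic formula to y^2 + 8y + 9 = 0: y = (-8 +/- sqrt(28))/2, i.e. y ~= -1.3542 or y ~= -6.6458.

y = -6.6458 or y = -1.3542 or y = -1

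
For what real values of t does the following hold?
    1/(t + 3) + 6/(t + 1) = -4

t = -3.5931 or t = -2.1569

Multiply both sides by (t + 3)(t + 1):
(t + 1) + 6(t + 3) = -4(t + 3)(t + 1).
Expand and collect terms: -4t² - 23t - 31 = 0.
By the quadratic formula, t = (23 ± √33) / -8, so t ≈ -3.5931 or t ≈ -2.1569.
Neither value makes a denominator zero (t ≠ -3, t ≠ -1), so both are valid.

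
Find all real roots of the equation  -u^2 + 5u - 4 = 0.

Factor: -1(u - 4)(u - 1) = 0.
So u = 4 or u = 1.

u = 1 or u = 4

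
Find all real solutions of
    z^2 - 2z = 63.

z = -7 or z = 9

Bring every term to one side: z^2 - 2z - 63 = 0.
Factor: (z - 9)(z + 7) = 0.
So z = 9 or z = -7.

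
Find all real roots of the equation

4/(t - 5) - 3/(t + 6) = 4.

t = -6.6909 or t = 5.9409

Multiply both sides by (t - 5)(t + 6):
4(t + 6) - 3(t - 5) = 4(t - 5)(t + 6).
Expand and collect terms: 4t² + 3t - 159 = 0.
By the quadratic formula, t = (-3 ± √2553) / 8, so t ≈ 5.9409 or t ≈ -6.6909.
Neither value makes a denominator zero (t ≠ 5, t ≠ -6), so both are valid.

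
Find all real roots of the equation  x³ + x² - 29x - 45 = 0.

x = -5 or x = -1.6056 or x = 5.6056

Possible rational roots are divisors of -45. Testing x = -5 gives 0, so (x + 5) is a factor.
Divide: x³ + x² - 29x - 45 = (x + 5)(x² - 4x - 9).
Apply the quadratic formula to x² - 4x - 9 = 0: x = (4 ± √52)/2, i.e. x ≈ 5.6056 or x ≈ -1.6056.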